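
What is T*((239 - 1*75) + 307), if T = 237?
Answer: 111627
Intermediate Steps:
T*((239 - 1*75) + 307) = 237*((239 - 1*75) + 307) = 237*((239 - 75) + 307) = 237*(164 + 307) = 237*471 = 111627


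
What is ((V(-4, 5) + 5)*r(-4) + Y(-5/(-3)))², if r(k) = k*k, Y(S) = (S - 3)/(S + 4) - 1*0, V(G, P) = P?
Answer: 7376656/289 ≈ 25525.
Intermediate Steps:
Y(S) = (-3 + S)/(4 + S) (Y(S) = (-3 + S)/(4 + S) + 0 = (-3 + S)/(4 + S))
r(k) = k²
((V(-4, 5) + 5)*r(-4) + Y(-5/(-3)))² = ((5 + 5)*(-4)² + (-3 - 5/(-3))/(4 - 5/(-3)))² = (10*16 + (-3 - 5*(-⅓))/(4 - 5*(-⅓)))² = (160 + (-3 + 5/3)/(4 + 5/3))² = (160 - 4/3/(17/3))² = (160 + (3/17)*(-4/3))² = (160 - 4/17)² = (2716/17)² = 7376656/289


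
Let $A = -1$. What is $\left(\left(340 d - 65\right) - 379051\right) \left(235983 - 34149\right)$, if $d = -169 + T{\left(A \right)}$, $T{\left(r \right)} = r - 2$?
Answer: $-88321751064$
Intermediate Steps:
$T{\left(r \right)} = -2 + r$ ($T{\left(r \right)} = r - 2 = -2 + r$)
$d = -172$ ($d = -169 - 3 = -172$)
$\left(\left(340 d - 65\right) - 379051\right) \left(235983 - 34149\right) = \left(\left(340 \left(-172\right) - 65\right) - 379051\right) \left(235983 - 34149\right) = \left(\left(-58480 - 65\right) - 379051\right) 201834 = \left(-58545 - 379051\right) 201834 = \left(-437596\right) 201834 = -88321751064$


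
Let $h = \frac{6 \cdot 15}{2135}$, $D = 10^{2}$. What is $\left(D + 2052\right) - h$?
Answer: $\frac{918886}{427} \approx 2152.0$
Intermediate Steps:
$D = 100$
$h = \frac{18}{427}$ ($h = 90 \cdot \frac{1}{2135} = \frac{18}{427} \approx 0.042155$)
$\left(D + 2052\right) - h = \left(100 + 2052\right) - \frac{18}{427} = 2152 - \frac{18}{427} = \frac{918886}{427}$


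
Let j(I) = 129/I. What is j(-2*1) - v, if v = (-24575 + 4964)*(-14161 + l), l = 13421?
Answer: -29024409/2 ≈ -1.4512e+7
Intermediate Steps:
v = 14512140 (v = (-24575 + 4964)*(-14161 + 13421) = -19611*(-740) = 14512140)
j(-2*1) - v = 129/((-2*1)) - 1*14512140 = 129/(-2) - 14512140 = 129*(-1/2) - 14512140 = -129/2 - 14512140 = -29024409/2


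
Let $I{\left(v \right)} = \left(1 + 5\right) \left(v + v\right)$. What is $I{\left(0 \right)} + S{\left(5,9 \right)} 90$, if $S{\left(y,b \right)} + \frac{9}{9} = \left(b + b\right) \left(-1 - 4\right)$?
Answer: $-8190$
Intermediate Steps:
$S{\left(y,b \right)} = -1 - 10 b$ ($S{\left(y,b \right)} = -1 + \left(b + b\right) \left(-1 - 4\right) = -1 + 2 b \left(-5\right) = -1 - 10 b$)
$I{\left(v \right)} = 12 v$ ($I{\left(v \right)} = 6 \cdot 2 v = 12 v$)
$I{\left(0 \right)} + S{\left(5,9 \right)} 90 = 12 \cdot 0 + \left(-1 - 90\right) 90 = 0 + \left(-1 - 90\right) 90 = 0 - 8190 = -8190$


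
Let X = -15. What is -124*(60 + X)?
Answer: -5580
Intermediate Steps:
-124*(60 + X) = -124*(60 - 15) = -124*45 = -5580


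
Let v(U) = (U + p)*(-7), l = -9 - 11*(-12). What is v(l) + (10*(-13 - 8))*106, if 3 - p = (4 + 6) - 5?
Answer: -23107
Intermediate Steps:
p = -2 (p = 3 - ((4 + 6) - 5) = 3 - (10 - 5) = 3 - 1*5 = 3 - 5 = -2)
l = 123 (l = -9 + 132 = 123)
v(U) = 14 - 7*U (v(U) = (U - 2)*(-7) = (-2 + U)*(-7) = 14 - 7*U)
v(l) + (10*(-13 - 8))*106 = (14 - 7*123) + (10*(-13 - 8))*106 = (14 - 861) + (10*(-21))*106 = -847 - 210*106 = -847 - 22260 = -23107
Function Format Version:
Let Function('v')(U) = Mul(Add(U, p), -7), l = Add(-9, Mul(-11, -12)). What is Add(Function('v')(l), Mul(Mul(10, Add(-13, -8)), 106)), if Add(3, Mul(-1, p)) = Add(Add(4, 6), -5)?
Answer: -23107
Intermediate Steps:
p = -2 (p = Add(3, Mul(-1, Add(Add(4, 6), -5))) = Add(3, Mul(-1, Add(10, -5))) = Add(3, Mul(-1, 5)) = Add(3, -5) = -2)
l = 123 (l = Add(-9, 132) = 123)
Function('v')(U) = Add(14, Mul(-7, U)) (Function('v')(U) = Mul(Add(U, -2), -7) = Mul(Add(-2, U), -7) = Add(14, Mul(-7, U)))
Add(Function('v')(l), Mul(Mul(10, Add(-13, -8)), 106)) = Add(Add(14, Mul(-7, 123)), Mul(Mul(10, Add(-13, -8)), 106)) = Add(Add(14, -861), Mul(Mul(10, -21), 106)) = Add(-847, Mul(-210, 106)) = Add(-847, -22260) = -23107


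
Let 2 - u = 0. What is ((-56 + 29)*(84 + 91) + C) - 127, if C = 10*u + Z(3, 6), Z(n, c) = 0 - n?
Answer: -4835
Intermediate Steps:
u = 2 (u = 2 - 1*0 = 2 + 0 = 2)
Z(n, c) = -n
C = 17 (C = 10*2 - 1*3 = 20 - 3 = 17)
((-56 + 29)*(84 + 91) + C) - 127 = ((-56 + 29)*(84 + 91) + 17) - 127 = (-27*175 + 17) - 127 = (-4725 + 17) - 127 = -4708 - 127 = -4835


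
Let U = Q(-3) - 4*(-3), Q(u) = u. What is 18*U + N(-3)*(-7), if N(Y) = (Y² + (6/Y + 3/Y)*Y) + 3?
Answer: 15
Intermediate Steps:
N(Y) = 12 + Y² (N(Y) = (Y² + (9/Y)*Y) + 3 = (Y² + 9) + 3 = (9 + Y²) + 3 = 12 + Y²)
U = 9 (U = -3 - 4*(-3) = -3 + 12 = 9)
18*U + N(-3)*(-7) = 18*9 + (12 + (-3)²)*(-7) = 162 + (12 + 9)*(-7) = 162 + 21*(-7) = 162 - 147 = 15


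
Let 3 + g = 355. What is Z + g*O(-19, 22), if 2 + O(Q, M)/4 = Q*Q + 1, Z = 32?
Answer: 506912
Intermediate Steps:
g = 352 (g = -3 + 355 = 352)
O(Q, M) = -4 + 4*Q**2 (O(Q, M) = -8 + 4*(Q*Q + 1) = -8 + 4*(Q**2 + 1) = -8 + 4*(1 + Q**2) = -8 + (4 + 4*Q**2) = -4 + 4*Q**2)
Z + g*O(-19, 22) = 32 + 352*(-4 + 4*(-19)**2) = 32 + 352*(-4 + 4*361) = 32 + 352*(-4 + 1444) = 32 + 352*1440 = 32 + 506880 = 506912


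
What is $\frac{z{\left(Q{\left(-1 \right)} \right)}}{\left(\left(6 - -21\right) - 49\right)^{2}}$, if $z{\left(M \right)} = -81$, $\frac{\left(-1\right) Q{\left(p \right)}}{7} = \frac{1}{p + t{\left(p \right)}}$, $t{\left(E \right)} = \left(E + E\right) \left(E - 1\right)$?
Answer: $- \frac{81}{484} \approx -0.16736$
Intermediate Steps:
$t{\left(E \right)} = 2 E \left(-1 + E\right)$
$Q{\left(p \right)} = - \frac{7}{p + 2 p \left(-1 + p\right)}$
$\frac{z{\left(Q{\left(-1 \right)} \right)}}{\left(\left(6 - -21\right) - 49\right)^{2}} = - \frac{81}{\left(\left(6 - -21\right) - 49\right)^{2}} = - \frac{81}{\left(\left(6 + 21\right) - 49\right)^{2}} = - \frac{81}{\left(27 - 49\right)^{2}} = - \frac{81}{\left(-22\right)^{2}} = - \frac{81}{484}$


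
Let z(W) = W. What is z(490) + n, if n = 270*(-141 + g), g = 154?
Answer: 4000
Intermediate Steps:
n = 3510 (n = 270*(-141 + 154) = 270*13 = 3510)
z(490) + n = 490 + 3510 = 4000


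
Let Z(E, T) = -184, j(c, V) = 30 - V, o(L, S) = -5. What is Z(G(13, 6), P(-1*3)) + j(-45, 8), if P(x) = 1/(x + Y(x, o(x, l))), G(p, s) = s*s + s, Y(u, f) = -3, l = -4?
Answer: -162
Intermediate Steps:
G(p, s) = s + s**2 (G(p, s) = s**2 + s = s + s**2)
P(x) = 1/(-3 + x) (P(x) = 1/(x - 3) = 1/(-3 + x))
Z(G(13, 6), P(-1*3)) + j(-45, 8) = -184 + (30 - 1*8) = -184 + (30 - 8) = -184 + 22 = -162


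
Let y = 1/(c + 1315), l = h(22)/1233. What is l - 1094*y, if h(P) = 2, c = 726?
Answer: -1344820/2516553 ≈ -0.53439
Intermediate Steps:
l = 2/1233 ≈ 0.0016221
y = 1/2041 (y = 1/(726 + 1315) = 1/2041 ≈ 0.00048996)
l - 1094*y = 2/1233 - 1094*1/2041 = 2/1233 - 1094/2041 = -1344820/2516553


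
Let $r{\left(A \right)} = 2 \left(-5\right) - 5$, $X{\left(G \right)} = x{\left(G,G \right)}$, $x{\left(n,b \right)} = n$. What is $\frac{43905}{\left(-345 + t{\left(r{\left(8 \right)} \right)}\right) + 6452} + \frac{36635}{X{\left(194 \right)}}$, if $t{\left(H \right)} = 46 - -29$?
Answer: $\frac{58748785}{299827} \approx 195.94$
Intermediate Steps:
$X{\left(G \right)} = G$
$r{\left(A \right)} = -15$ ($r{\left(A \right)} = -10 - 5 = -15$)
$t{\left(H \right)} = 75$ ($t{\left(H \right)} = 46 + 29 = 75$)
$\frac{43905}{\left(-345 + t{\left(r{\left(8 \right)} \right)}\right) + 6452} + \frac{36635}{X{\left(194 \right)}} = \frac{43905}{\left(-345 + 75\right) + 6452} + \frac{36635}{194} = \frac{43905}{-270 + 6452} + 36635 \cdot \frac{1}{194} = \frac{43905}{6182} + \frac{36635}{194} = \frac{58748785}{299827}$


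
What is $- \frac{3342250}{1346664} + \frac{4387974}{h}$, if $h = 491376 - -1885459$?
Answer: $- \frac{1017425080007}{1600399064220} \approx -0.63573$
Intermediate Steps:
$h = 2376835$ ($h = 491376 + 1885459 = 2376835$)
$- \frac{3342250}{1346664} + \frac{4387974}{h} = - \frac{3342250}{1346664} + \frac{4387974}{2376835} = \left(-3342250\right) \frac{1}{1346664} + 4387974 \cdot \frac{1}{2376835} = - \frac{1671125}{673332} + \frac{4387974}{2376835} = - \frac{1017425080007}{1600399064220}$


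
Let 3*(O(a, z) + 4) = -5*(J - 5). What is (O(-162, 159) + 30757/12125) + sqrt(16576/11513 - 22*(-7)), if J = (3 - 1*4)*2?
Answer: 371146/36375 + 21*sqrt(46719754)/11513 ≈ 22.671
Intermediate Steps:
J = -2 (J = (3 - 4)*2 = -1*2 = -2)
O(a, z) = 23/3 (O(a, z) = -4 + (-5*(-2 - 5))/3 = -4 + (-5*(-7))/3 = -4 + (1/3)*35 = -4 + 35/3 = 23/3)
(O(-162, 159) + 30757/12125) + sqrt(16576/11513 - 22*(-7)) = (23/3 + 30757/12125) + sqrt(16576/11513 - 22*(-7)) = (23/3 + 30757*(1/12125)) + sqrt(16576*(1/11513) + 154) = (23/3 + 30757/12125) + sqrt(16576/11513 + 154) = 371146/36375 + sqrt(1789578/11513) = 371146/36375 + 21*sqrt(46719754)/11513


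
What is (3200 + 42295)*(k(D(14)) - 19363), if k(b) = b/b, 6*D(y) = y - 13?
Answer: -880874190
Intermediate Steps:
D(y) = -13/6 + y/6 (D(y) = (y - 13)/6 = (-13 + y)/6 = -13/6 + y/6)
k(b) = 1
(3200 + 42295)*(k(D(14)) - 19363) = (3200 + 42295)*(1 - 19363) = 45495*(-19362) = -880874190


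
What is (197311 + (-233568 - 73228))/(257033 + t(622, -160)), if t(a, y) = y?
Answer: -109485/256873 ≈ -0.42622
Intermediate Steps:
(197311 + (-233568 - 73228))/(257033 + t(622, -160)) = (197311 + (-233568 - 73228))/(257033 - 160) = (197311 - 306796)/256873 = -109485*1/256873 = -109485/256873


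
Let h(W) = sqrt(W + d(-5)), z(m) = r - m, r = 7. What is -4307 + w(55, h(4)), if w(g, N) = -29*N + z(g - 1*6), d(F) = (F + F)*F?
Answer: -4349 - 87*sqrt(6) ≈ -4562.1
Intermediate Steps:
d(F) = 2*F**2 (d(F) = (2*F)*F = 2*F**2)
z(m) = 7 - m
h(W) = sqrt(50 + W) (h(W) = sqrt(W + 2*(-5)**2) = sqrt(W + 2*25) = sqrt(W + 50) = sqrt(50 + W))
w(g, N) = 13 - g - 29*N (w(g, N) = -29*N + (7 - (g - 1*6)) = -29*N + (7 - (g - 6)) = -29*N + (7 - (-6 + g)) = -29*N + (7 + (6 - g)) = -29*N + (13 - g) = 13 - g - 29*N)
-4307 + w(55, h(4)) = -4307 + (13 - 1*55 - 29*sqrt(50 + 4)) = -4307 + (13 - 55 - 87*sqrt(6)) = -4307 + (-42 - 87*sqrt(6)) = -4349 - 87*sqrt(6)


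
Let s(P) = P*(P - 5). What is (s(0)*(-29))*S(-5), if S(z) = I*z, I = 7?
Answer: 0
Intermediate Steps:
s(P) = P*(-5 + P)
S(z) = 7*z
(s(0)*(-29))*S(-5) = ((0*(-5 + 0))*(-29))*(7*(-5)) = ((0*(-5))*(-29))*(-35) = (0*(-29))*(-35) = 0*(-35) = 0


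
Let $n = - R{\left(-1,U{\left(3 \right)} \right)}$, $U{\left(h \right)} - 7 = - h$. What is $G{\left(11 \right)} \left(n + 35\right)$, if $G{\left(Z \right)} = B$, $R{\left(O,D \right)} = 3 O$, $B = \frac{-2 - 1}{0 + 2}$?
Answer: $-57$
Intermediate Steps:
$B = - \frac{3}{2} \approx -1.5$
$U{\left(h \right)} = 7 - h$
$G{\left(Z \right)} = - \frac{3}{2}$
$n = 3$ ($n = - 3 \left(-1\right) = \left(-1\right) \left(-3\right) = 3$)
$G{\left(11 \right)} \left(n + 35\right) = - \frac{3 \left(3 + 35\right)}{2} = \left(- \frac{3}{2}\right) 38 = -57$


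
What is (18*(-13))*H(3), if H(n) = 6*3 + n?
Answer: -4914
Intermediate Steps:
H(n) = 18 + n
(18*(-13))*H(3) = (18*(-13))*(18 + 3) = -234*21 = -4914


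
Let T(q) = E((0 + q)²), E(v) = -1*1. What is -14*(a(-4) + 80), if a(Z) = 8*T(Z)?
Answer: -1008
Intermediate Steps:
E(v) = -1
T(q) = -1
a(Z) = -8 (a(Z) = 8*(-1) = -8)
-14*(a(-4) + 80) = -14*(-8 + 80) = -14*72 = -1008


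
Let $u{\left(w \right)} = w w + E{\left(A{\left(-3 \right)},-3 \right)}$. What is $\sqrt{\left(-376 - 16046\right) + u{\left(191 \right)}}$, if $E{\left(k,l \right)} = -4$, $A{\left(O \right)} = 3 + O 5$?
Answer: $\sqrt{20055} \approx 141.62$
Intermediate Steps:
$A{\left(O \right)} = 3 + 5 O$
$u{\left(w \right)} = -4 + w^{2}$ ($u{\left(w \right)} = w w - 4 = w^{2} - 4 = -4 + w^{2}$)
$\sqrt{\left(-376 - 16046\right) + u{\left(191 \right)}} = \sqrt{\left(-376 - 16046\right) - \left(4 - 191^{2}\right)} = \sqrt{\left(-376 - 16046\right) + \left(-4 + 36481\right)} = \sqrt{-16422 + 36477} = \sqrt{20055}$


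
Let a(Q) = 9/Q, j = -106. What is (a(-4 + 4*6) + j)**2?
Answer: 4456321/400 ≈ 11141.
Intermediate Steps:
(a(-4 + 4*6) + j)**2 = (9/(-4 + 4*6) - 106)**2 = (9/(-4 + 24) - 106)**2 = (9/20 - 106)**2 = (-2111/20)**2 = 4456321/400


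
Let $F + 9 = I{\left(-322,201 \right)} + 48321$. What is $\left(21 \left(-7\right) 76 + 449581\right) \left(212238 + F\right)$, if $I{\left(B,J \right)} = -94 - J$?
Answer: $114098134295$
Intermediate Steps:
$F = 48017$ ($F = -9 + \left(\left(-94 - 201\right) + 48321\right) = -9 + \left(-295 + 48321\right) = -9 + 48026 = 48017$)
$\left(21 \left(-7\right) 76 + 449581\right) \left(212238 + F\right) = \left(21 \left(-7\right) 76 + 449581\right) \left(212238 + 48017\right) = \left(\left(-147\right) 76 + 449581\right) 260255 = \left(-11172 + 449581\right) 260255 = 438409 \cdot 260255 = 114098134295$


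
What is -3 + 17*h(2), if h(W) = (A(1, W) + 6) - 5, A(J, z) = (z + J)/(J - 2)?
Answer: -37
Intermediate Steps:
A(J, z) = (J + z)/(-2 + J)
h(W) = -W (h(W) = ((1 + W)/(-2 + 1) + 6) - 5 = ((1 + W)/(-1) + 6) - 5 = (-(1 + W) + 6) - 5 = ((-1 - W) + 6) - 5 = (5 - W) - 5 = -W)
-3 + 17*h(2) = -3 + 17*(-1*2) = -3 + 17*(-2) = -3 - 34 = -37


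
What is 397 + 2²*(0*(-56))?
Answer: 397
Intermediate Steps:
397 + 2²*(0*(-56)) = 397 + 4*0 = 397 + 0 = 397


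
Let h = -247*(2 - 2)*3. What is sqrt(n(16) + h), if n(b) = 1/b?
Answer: 1/4 ≈ 0.25000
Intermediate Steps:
h = 0 (h = -0*3 = -247*0 = 0)
sqrt(n(16) + h) = sqrt(1/16 + 0) = sqrt(1/16) = 1/4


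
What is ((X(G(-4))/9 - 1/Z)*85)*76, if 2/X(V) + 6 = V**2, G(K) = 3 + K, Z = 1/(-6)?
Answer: 346256/9 ≈ 38473.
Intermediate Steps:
Z = -1/6 ≈ -0.16667
X(V) = 2/(-6 + V**2)
((X(G(-4))/9 - 1/Z)*85)*76 = (((2/(-6 + (3 - 4)**2))/9 - 1/(-1/6))*85)*76 = (((2/(-6 + (-1)**2))*(1/9) - 1*(-6))*85)*76 = (((2/(-6 + 1))*(1/9) + 6)*85)*76 = (((2/(-5))*(1/9) + 6)*85)*76 = (((2*(-1/5))*(1/9) + 6)*85)*76 = ((-2/5*1/9 + 6)*85)*76 = ((-2/45 + 6)*85)*76 = ((268/45)*85)*76 = (4556/9)*76 = 346256/9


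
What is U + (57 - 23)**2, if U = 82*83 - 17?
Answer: 7945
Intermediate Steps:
U = 6789 (U = 6806 - 17 = 6789)
U + (57 - 23)**2 = 6789 + (57 - 23)**2 = 6789 + 34**2 = 6789 + 1156 = 7945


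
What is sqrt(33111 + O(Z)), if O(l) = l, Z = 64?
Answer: 5*sqrt(1327) ≈ 182.14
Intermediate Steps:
sqrt(33111 + O(Z)) = sqrt(33111 + 64) = sqrt(33175) = 5*sqrt(1327)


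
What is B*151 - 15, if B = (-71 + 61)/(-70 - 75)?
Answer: -133/29 ≈ -4.5862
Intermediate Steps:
B = 2/29 (B = -10/(-145) = -10*(-1/145) = 2/29 ≈ 0.068966)
B*151 - 15 = (2/29)*151 - 15 = 302/29 - 15 = -133/29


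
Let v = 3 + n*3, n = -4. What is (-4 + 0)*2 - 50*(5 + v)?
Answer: 192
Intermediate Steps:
v = -9 (v = 3 - 4*3 = 3 - 12 = -9)
(-4 + 0)*2 - 50*(5 + v) = (-4 + 0)*2 - 50*(5 - 9) = -4*2 - 50*(-4) = -8 + 200 = 192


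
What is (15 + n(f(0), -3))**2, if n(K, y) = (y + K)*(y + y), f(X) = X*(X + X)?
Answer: 1089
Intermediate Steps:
f(X) = 2*X**2 (f(X) = X*(2*X) = 2*X**2)
n(K, y) = 2*y*(K + y) (n(K, y) = (K + y)*(2*y) = 2*y*(K + y))
(15 + n(f(0), -3))**2 = (15 + 2*(-3)*(2*0**2 - 3))**2 = (15 + 2*(-3)*(2*0 - 3))**2 = (15 + 2*(-3)*(0 - 3))**2 = (15 + 2*(-3)*(-3))**2 = (15 + 18)**2 = 33**2 = 1089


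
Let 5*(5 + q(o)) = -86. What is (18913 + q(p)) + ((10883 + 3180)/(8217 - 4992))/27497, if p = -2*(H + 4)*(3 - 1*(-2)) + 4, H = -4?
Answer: 1675195070573/88677825 ≈ 18891.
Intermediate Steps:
p = 4 (p = -2*(-4 + 4)*(3 - 1*(-2)) + 4 = -0*(3 + 2) + 4 = -0*5 + 4 = -2*0 + 4 = 0 + 4 = 4)
q(o) = -111/5 (q(o) = -5 + (⅕)*(-86) = -5 - 86/5 = -111/5)
(18913 + q(p)) + ((10883 + 3180)/(8217 - 4992))/27497 = (18913 - 111/5) + ((10883 + 3180)/(8217 - 4992))/27497 = 94454/5 + (14063/3225)*(1/27497) = 94454/5 + 14063/88677825 = 1675195070573/88677825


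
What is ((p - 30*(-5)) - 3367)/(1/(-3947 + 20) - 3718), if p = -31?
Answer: 12754896/14600587 ≈ 0.87359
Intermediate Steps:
((p - 30*(-5)) - 3367)/(1/(-3947 + 20) - 3718) = ((-31 - 30*(-5)) - 3367)/(1/(-3947 + 20) - 3718) = ((-31 + 150) - 3367)/(1/(-3927) - 3718) = (119 - 3367)/(-1/3927 - 3718) = -3248/(-14600587/3927) = -3248*(-3927/14600587) = 12754896/14600587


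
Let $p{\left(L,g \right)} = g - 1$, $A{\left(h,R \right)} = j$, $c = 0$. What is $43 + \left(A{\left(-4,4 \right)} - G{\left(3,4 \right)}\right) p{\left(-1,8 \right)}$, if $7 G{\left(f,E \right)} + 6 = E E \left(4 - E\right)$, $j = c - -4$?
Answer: $77$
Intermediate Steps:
$j = 4$ ($j = 0 - -4 = 0 + 4 = 4$)
$A{\left(h,R \right)} = 4$
$p{\left(L,g \right)} = -1 + g$
$G{\left(f,E \right)} = - \frac{6}{7} + \frac{E^{2} \left(4 - E\right)}{7}$ ($G{\left(f,E \right)} = - \frac{6}{7} + \frac{E E \left(4 - E\right)}{7} = - \frac{6}{7} + \frac{E^{2} \left(4 - E\right)}{7}$)
$43 + \left(A{\left(-4,4 \right)} - G{\left(3,4 \right)}\right) p{\left(-1,8 \right)} = 43 + \left(4 - \left(- \frac{6}{7} - \frac{4^{3}}{7} + \frac{4 \cdot 4^{2}}{7}\right)\right) \left(-1 + 8\right) = 43 + \left(4 - \left(- \frac{6}{7} - \frac{64}{7} + \frac{4}{7} \cdot 16\right)\right) 7 = 43 + \left(4 - \left(- \frac{6}{7} - \frac{64}{7} + \frac{64}{7}\right)\right) 7 = 43 + \left(4 - - \frac{6}{7}\right) 7 = 43 + \left(4 + \frac{6}{7}\right) 7 = 43 + \frac{34}{7} \cdot 7 = 43 + 34 = 77$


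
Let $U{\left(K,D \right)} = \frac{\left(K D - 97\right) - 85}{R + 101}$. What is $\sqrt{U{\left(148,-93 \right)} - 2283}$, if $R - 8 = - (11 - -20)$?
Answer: $\frac{i \sqrt{3744390}}{39} \approx 49.616 i$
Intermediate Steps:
$R = -23$ ($R = 8 - \left(11 - -20\right) = 8 - \left(11 + 20\right) = 8 - 31 = -23$)
$U{\left(K,D \right)} = - \frac{7}{3} + \frac{D K}{78}$ ($U{\left(K,D \right)} = \frac{\left(K D - 97\right) - 85}{-23 + 101} = \frac{\left(D K - 97\right) - 85}{78} = \left(\left(-97 + D K\right) - 85\right) \frac{1}{78} = \left(-182 + D K\right) \frac{1}{78} = - \frac{7}{3} + \frac{D K}{78}$)
$\sqrt{U{\left(148,-93 \right)} - 2283} = \sqrt{\left(- \frac{7}{3} + \frac{1}{78} \left(-93\right) 148\right) - 2283} = \sqrt{\left(- \frac{7}{3} - \frac{2294}{13}\right) - 2283} = \sqrt{- \frac{6973}{39} - 2283} = \sqrt{- \frac{96010}{39}} = \frac{i \sqrt{3744390}}{39}$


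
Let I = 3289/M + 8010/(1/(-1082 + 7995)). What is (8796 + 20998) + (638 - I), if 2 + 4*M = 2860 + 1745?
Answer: -254742452050/4603 ≈ -5.5343e+7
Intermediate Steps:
M = 4603/4 (M = -½ + (2860 + 1745)/4 = -½ + (¼)*4605 = -½ + 4605/4 = 4603/4 ≈ 1150.8)
I = 254882530546/4603 (I = 3289/(4603/4) + 8010/(1/(-1082 + 7995)) = 3289*(4/4603) + 8010/(1/6913) = 13156/4603 + 8010/(1/6913) = 13156/4603 + 8010*6913 = 13156/4603 + 55373130 = 254882530546/4603 ≈ 5.5373e+7)
(8796 + 20998) + (638 - I) = (8796 + 20998) + (638 - 1*254882530546/4603) = 29794 + (638 - 254882530546/4603) = 29794 - 254879593832/4603 = -254742452050/4603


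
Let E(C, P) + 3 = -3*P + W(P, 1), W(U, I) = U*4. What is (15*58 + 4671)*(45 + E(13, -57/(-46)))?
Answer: 11021049/46 ≈ 2.3959e+5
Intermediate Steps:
W(U, I) = 4*U
E(C, P) = -3 + P (E(C, P) = -3 + (-3*P + 4*P) = -3 + P)
(15*58 + 4671)*(45 + E(13, -57/(-46))) = (15*58 + 4671)*(45 + (-3 - 57/(-46))) = (870 + 4671)*(45 + (-3 - 57*(-1/46))) = 5541*(45 + (-3 + 57/46)) = 5541*(45 - 81/46) = 5541*(1989/46) = 11021049/46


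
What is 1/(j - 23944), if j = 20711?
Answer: -1/3233 ≈ -0.00030931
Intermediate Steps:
1/(j - 23944) = 1/(20711 - 23944) = 1/(-3233) = -1/3233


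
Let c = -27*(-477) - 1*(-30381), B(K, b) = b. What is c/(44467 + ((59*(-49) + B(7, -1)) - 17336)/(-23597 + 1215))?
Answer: 69160380/71091473 ≈ 0.97284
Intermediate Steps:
c = 43260 (c = -1*(-12879) + 30381 = 12879 + 30381 = 43260)
c/(44467 + ((59*(-49) + B(7, -1)) - 17336)/(-23597 + 1215)) = 43260/(44467 + ((59*(-49) - 1) - 17336)/(-23597 + 1215)) = 43260/(44467 + ((-2891 - 1) - 17336)/(-22382)) = 43260/(44467 + (-2892 - 17336)*(-1/22382)) = 43260/(44467 - 20228*(-1/22382)) = 43260/(44467 + 10114/11191) = 43260/(497640311/11191) = 43260*(11191/497640311) = 69160380/71091473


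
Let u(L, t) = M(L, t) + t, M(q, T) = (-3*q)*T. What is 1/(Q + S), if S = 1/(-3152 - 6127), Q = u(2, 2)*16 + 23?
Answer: -9279/1271224 ≈ -0.0072993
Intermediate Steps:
M(q, T) = -3*T*q
u(L, t) = t - 3*L*t (u(L, t) = -3*t*L + t = -3*L*t + t = t - 3*L*t)
Q = -137 (Q = (2*(1 - 3*2))*16 + 23 = (2*(1 - 6))*16 + 23 = (2*(-5))*16 + 23 = -10*16 + 23 = -160 + 23 = -137)
S = -1/9279 (S = 1/(-9279) = -1/9279 ≈ -0.00010777)
1/(Q + S) = 1/(-137 - 1/9279) = 1/(-1271224/9279) = -9279/1271224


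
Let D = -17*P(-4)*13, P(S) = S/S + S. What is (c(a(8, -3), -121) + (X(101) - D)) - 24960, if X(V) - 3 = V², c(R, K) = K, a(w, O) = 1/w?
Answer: -15540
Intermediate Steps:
P(S) = 1 + S
X(V) = 3 + V²
D = 663 (D = -17*(1 - 4)*13 = -17*(-3)*13 = 51*13 = 663)
(c(a(8, -3), -121) + (X(101) - D)) - 24960 = (-121 + ((3 + 101²) - 1*663)) - 24960 = (-121 + ((3 + 10201) - 663)) - 24960 = (-121 + (10204 - 663)) - 24960 = (-121 + 9541) - 24960 = 9420 - 24960 = -15540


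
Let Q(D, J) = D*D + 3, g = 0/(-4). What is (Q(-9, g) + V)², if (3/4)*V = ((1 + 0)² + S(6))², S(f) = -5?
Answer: 99856/9 ≈ 11095.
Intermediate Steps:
g = 0 (g = 0*(-¼) = 0)
Q(D, J) = 3 + D² (Q(D, J) = D² + 3 = 3 + D²)
V = 64/3 (V = 4*((1 + 0)² - 5)²/3 = 4*(1² - 5)²/3 = 4*(1 - 5)²/3 = (4/3)*(-4)² = (4/3)*16 = 64/3 ≈ 21.333)
(Q(-9, g) + V)² = ((3 + (-9)²) + 64/3)² = ((3 + 81) + 64/3)² = (84 + 64/3)² = (316/3)² = 99856/9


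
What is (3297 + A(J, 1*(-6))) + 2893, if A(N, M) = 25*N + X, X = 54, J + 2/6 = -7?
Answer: 18182/3 ≈ 6060.7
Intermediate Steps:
J = -22/3 (J = -1/3 - 7 = -22/3 ≈ -7.3333)
A(N, M) = 54 + 25*N (A(N, M) = 25*N + 54 = 54 + 25*N)
(3297 + A(J, 1*(-6))) + 2893 = (3297 + (54 + 25*(-22/3))) + 2893 = (3297 + (54 - 550/3)) + 2893 = (3297 - 388/3) + 2893 = 9503/3 + 2893 = 18182/3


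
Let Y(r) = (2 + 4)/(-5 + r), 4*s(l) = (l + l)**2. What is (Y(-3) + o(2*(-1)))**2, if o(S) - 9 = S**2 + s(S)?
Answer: 4225/16 ≈ 264.06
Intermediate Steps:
s(l) = l**2 (s(l) = (l + l)**2/4 = (2*l)**2/4 = (4*l**2)/4 = l**2)
Y(r) = 6/(-5 + r)
o(S) = 9 + 2*S**2 (o(S) = 9 + (S**2 + S**2) = 9 + 2*S**2)
(Y(-3) + o(2*(-1)))**2 = (6/(-5 - 3) + (9 + 2*(2*(-1))**2))**2 = (6/(-8) + (9 + 2*(-2)**2))**2 = (6*(-1/8) + (9 + 2*4))**2 = (-3/4 + (9 + 8))**2 = (-3/4 + 17)**2 = (65/4)**2 = 4225/16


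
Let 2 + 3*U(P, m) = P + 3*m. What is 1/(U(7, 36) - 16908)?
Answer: -3/50611 ≈ -5.9276e-5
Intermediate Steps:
U(P, m) = -⅔ + m + P/3 (U(P, m) = -⅔ + (P + 3*m)/3 = -⅔ + (m + P/3) = -⅔ + m + P/3)
1/(U(7, 36) - 16908) = 1/((-⅔ + 36 + (⅓)*7) - 16908) = 1/((-⅔ + 36 + 7/3) - 16908) = 1/(113/3 - 16908) = 1/(-50611/3) = -3/50611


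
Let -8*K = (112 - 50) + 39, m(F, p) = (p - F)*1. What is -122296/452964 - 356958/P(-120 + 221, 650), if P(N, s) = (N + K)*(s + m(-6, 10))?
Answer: -2680749062/423181617 ≈ -6.3347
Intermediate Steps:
m(F, p) = p - F
K = -101/8 (K = -((112 - 50) + 39)/8 = -(62 + 39)/8 = -1/8*101 = -101/8 ≈ -12.625)
P(N, s) = (16 + s)*(-101/8 + N) (P(N, s) = (N - 101/8)*(s + (10 - 1*(-6))) = (-101/8 + N)*(s + (10 + 6)) = (-101/8 + N)*(s + 16) = (-101/8 + N)*(16 + s) = (16 + s)*(-101/8 + N))
-122296/452964 - 356958/P(-120 + 221, 650) = -122296/452964 - 356958/(-202 + 16*(-120 + 221) - 101/8*650 + (-120 + 221)*650) = -122296*1/452964 - 356958/(-202 + 16*101 - 32825/4 + 101*650) = -30574/113241 - 356958/(-202 + 1616 - 32825/4 + 65650) = -30574/113241 - 356958/235431/4 = -30574/113241 - 356958*4/235431 = -30574/113241 - 22664/3737 = -2680749062/423181617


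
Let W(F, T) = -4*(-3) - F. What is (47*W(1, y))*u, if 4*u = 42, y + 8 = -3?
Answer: 10857/2 ≈ 5428.5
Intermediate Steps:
y = -11 (y = -8 - 3 = -11)
W(F, T) = 12 - F
u = 21/2 (u = (1/4)*42 = 21/2 ≈ 10.500)
(47*W(1, y))*u = (47*(12 - 1*1))*(21/2) = (47*(12 - 1))*(21/2) = (47*11)*(21/2) = 517*(21/2) = 10857/2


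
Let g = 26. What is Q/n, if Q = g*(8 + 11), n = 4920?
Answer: 247/2460 ≈ 0.10041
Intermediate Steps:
Q = 494 (Q = 26*(8 + 11) = 26*19 = 494)
Q/n = 494/4920 = 494*(1/4920) = 247/2460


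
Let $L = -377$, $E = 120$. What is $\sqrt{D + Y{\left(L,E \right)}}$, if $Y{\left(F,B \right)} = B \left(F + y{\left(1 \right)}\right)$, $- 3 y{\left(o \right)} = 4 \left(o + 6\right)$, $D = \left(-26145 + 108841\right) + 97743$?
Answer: $\sqrt{134079} \approx 366.17$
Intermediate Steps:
$D = 180439$ ($D = 82696 + 97743 = 180439$)
$y{\left(o \right)} = -8 - \frac{4 o}{3}$ ($y{\left(o \right)} = - \frac{4 \left(o + 6\right)}{3} = - \frac{4 \left(6 + o\right)}{3} = - \frac{24 + 4 o}{3} = -8 - \frac{4 o}{3}$)
$Y{\left(F,B \right)} = B \left(- \frac{28}{3} + F\right)$ ($Y{\left(F,B \right)} = B \left(F - \frac{28}{3}\right) = B \left(- \frac{28}{3} + F\right)$)
$\sqrt{D + Y{\left(L,E \right)}} = \sqrt{180439 + \frac{1}{3} \cdot 120 \left(-28 + 3 \left(-377\right)\right)} = \sqrt{180439 + \frac{1}{3} \cdot 120 \left(-28 - 1131\right)} = \sqrt{180439 + \frac{1}{3} \cdot 120 \left(-1159\right)} = \sqrt{180439 - 46360} = \sqrt{134079}$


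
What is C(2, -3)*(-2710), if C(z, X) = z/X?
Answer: 5420/3 ≈ 1806.7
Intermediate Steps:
C(2, -3)*(-2710) = (2/(-3))*(-2710) = (2*(-⅓))*(-2710) = -⅔*(-2710) = 5420/3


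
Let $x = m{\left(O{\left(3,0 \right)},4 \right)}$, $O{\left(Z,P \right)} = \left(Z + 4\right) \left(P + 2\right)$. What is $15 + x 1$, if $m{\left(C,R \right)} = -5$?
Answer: $10$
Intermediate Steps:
$O{\left(Z,P \right)} = \left(2 + P\right) \left(4 + Z\right)$ ($O{\left(Z,P \right)} = \left(4 + Z\right) \left(2 + P\right) = \left(2 + P\right) \left(4 + Z\right)$)
$x = -5$
$15 + x 1 = 15 - 5 = 10$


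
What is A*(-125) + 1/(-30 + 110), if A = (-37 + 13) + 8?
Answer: 160001/80 ≈ 2000.0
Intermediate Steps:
A = -16 (A = -24 + 8 = -16)
A*(-125) + 1/(-30 + 110) = -16*(-125) + 1/(-30 + 110) = 2000 + 1/80 = 160001/80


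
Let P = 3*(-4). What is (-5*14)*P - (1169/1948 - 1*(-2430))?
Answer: -3098489/1948 ≈ -1590.6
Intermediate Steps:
P = -12
(-5*14)*P - (1169/1948 - 1*(-2430)) = -5*14*(-12) - (1169/1948 - 1*(-2430)) = -70*(-12) - (1169*(1/1948) + 2430) = 840 - (1169/1948 + 2430) = 840 - 1*4734809/1948 = 840 - 4734809/1948 = -3098489/1948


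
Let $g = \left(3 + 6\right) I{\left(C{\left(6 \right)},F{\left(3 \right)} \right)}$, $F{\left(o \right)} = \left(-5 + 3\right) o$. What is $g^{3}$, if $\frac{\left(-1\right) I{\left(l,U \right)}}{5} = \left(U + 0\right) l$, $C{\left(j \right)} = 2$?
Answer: $157464000$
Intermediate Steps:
$F{\left(o \right)} = - 2 o$
$I{\left(l,U \right)} = - 5 U l$ ($I{\left(l,U \right)} = - 5 \left(U + 0\right) l = - 5 U l$)
$g = 540$ ($g = \left(3 + 6\right) \left(\left(-5\right) \left(\left(-2\right) 3\right) 2\right) = 9 \left(\left(-5\right) \left(-6\right) 2\right) = 9 \cdot 60 = 540$)
$g^{3} = 540^{3} = 157464000$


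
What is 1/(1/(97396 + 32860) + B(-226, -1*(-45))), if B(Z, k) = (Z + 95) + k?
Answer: -130256/11202015 ≈ -0.011628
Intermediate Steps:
B(Z, k) = 95 + Z + k (B(Z, k) = (95 + Z) + k = 95 + Z + k)
1/(1/(97396 + 32860) + B(-226, -1*(-45))) = 1/(1/(97396 + 32860) + (95 - 226 - 1*(-45))) = 1/(1/130256 + (95 - 226 + 45)) = 1/(1/130256 - 86) = 1/(-11202015/130256) = -130256/11202015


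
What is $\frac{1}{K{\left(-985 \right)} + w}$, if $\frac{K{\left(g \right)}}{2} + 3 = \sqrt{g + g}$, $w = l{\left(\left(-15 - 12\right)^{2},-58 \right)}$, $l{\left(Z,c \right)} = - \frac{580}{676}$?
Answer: $- \frac{195871}{226403961} - \frac{57122 i \sqrt{1970}}{226403961} \approx -0.00086514 - 0.011198 i$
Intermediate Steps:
$l{\left(Z,c \right)} = - \frac{145}{169}$ ($l{\left(Z,c \right)} = \left(-580\right) \frac{1}{676} = - \frac{145}{169}$)
$w = - \frac{145}{169} \approx -0.85799$
$K{\left(g \right)} = -6 + 2 \sqrt{2} \sqrt{g}$ ($K{\left(g \right)} = -6 + 2 \sqrt{g + g} = -6 + 2 \sqrt{2 g} = -6 + 2 \sqrt{2} \sqrt{g}$)
$\frac{1}{K{\left(-985 \right)} + w} = \frac{1}{\left(-6 + 2 \sqrt{2} \sqrt{-985}\right) - \frac{145}{169}} = \frac{1}{\left(-6 + 2 \sqrt{2} i \sqrt{985}\right) - \frac{145}{169}} = \frac{1}{\left(-6 + 2 i \sqrt{1970}\right) - \frac{145}{169}} = \frac{1}{- \frac{1159}{169} + 2 i \sqrt{1970}}$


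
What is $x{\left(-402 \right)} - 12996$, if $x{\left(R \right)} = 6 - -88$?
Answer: $-12902$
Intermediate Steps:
$x{\left(R \right)} = 94$ ($x{\left(R \right)} = 6 + 88 = 94$)
$x{\left(-402 \right)} - 12996 = 94 - 12996 = -12902$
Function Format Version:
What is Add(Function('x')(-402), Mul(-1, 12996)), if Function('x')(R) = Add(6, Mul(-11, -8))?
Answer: -12902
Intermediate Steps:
Function('x')(R) = 94 (Function('x')(R) = Add(6, 88) = 94)
Add(Function('x')(-402), Mul(-1, 12996)) = Add(94, Mul(-1, 12996)) = Add(94, -12996) = -12902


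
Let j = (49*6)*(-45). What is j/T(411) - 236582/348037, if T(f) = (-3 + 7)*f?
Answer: -832245053/95362138 ≈ -8.7272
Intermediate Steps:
T(f) = 4*f
j = -13230 (j = 294*(-45) = -13230)
j/T(411) - 236582/348037 = -13230/(4*411) - 236582/348037 = -13230/1644 - 236582*1/348037 = -13230*1/1644 - 236582/348037 = -2205/274 - 236582/348037 = -832245053/95362138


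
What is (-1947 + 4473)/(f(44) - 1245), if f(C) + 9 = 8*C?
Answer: -1263/451 ≈ -2.8004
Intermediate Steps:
f(C) = -9 + 8*C
(-1947 + 4473)/(f(44) - 1245) = (-1947 + 4473)/((-9 + 8*44) - 1245) = 2526/((-9 + 352) - 1245) = 2526/(343 - 1245) = 2526/(-902) = 2526*(-1/902) = -1263/451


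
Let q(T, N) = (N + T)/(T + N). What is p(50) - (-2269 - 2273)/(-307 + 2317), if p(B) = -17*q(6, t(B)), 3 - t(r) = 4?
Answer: -4938/335 ≈ -14.740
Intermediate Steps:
t(r) = -1 (t(r) = 3 - 1*4 = 3 - 4 = -1)
q(T, N) = 1 (q(T, N) = (N + T)/(N + T) = 1)
p(B) = -17 (p(B) = -17*1 = -17)
p(50) - (-2269 - 2273)/(-307 + 2317) = -17 - (-2269 - 2273)/(-307 + 2317) = -17 - (-4542)/2010 = -17 - 1*(-757/335) = -17 + 757/335 = -4938/335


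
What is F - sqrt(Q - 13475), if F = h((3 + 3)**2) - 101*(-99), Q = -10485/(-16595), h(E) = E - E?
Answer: 9999 - 2*I*sqrt(37107604883)/3319 ≈ 9999.0 - 116.08*I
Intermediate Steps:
h(E) = 0
Q = 2097/3319 (Q = -10485*(-1/16595) = 2097/3319 ≈ 0.63182)
F = 9999 (F = 0 - 101*(-99) = 0 + 9999 = 9999)
F - sqrt(Q - 13475) = 9999 - sqrt(2097/3319 - 13475) = 9999 - sqrt(-44721428/3319) = 9999 - 2*I*sqrt(37107604883)/3319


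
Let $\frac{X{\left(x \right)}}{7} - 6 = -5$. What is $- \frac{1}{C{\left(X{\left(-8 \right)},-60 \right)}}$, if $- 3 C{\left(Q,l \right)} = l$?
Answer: $- \frac{1}{20} \approx -0.05$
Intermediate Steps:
$X{\left(x \right)} = 7$ ($X{\left(x \right)} = 42 + 7 \left(-5\right) = 42 - 35 = 7$)
$C{\left(Q,l \right)} = - \frac{l}{3}$
$- \frac{1}{C{\left(X{\left(-8 \right)},-60 \right)}} = - \frac{1}{\left(- \frac{1}{3}\right) \left(-60\right)} = - \frac{1}{20}$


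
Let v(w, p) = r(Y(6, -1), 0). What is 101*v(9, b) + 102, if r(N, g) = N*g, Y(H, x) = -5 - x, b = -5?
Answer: 102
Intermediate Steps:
v(w, p) = 0 (v(w, p) = (-5 - 1*(-1))*0 = (-5 + 1)*0 = -4*0 = 0)
101*v(9, b) + 102 = 101*0 + 102 = 0 + 102 = 102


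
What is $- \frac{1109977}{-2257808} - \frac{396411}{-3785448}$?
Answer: $\frac{212365839241}{356117282416} \approx 0.59634$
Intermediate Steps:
$- \frac{1109977}{-2257808} - \frac{396411}{-3785448} = \left(-1109977\right) \left(- \frac{1}{2257808}\right) - - \frac{132137}{1261816} = \frac{1109977}{2257808} + \frac{132137}{1261816} = \frac{212365839241}{356117282416}$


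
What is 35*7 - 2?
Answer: 243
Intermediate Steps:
35*7 - 2 = 245 - 2 = 243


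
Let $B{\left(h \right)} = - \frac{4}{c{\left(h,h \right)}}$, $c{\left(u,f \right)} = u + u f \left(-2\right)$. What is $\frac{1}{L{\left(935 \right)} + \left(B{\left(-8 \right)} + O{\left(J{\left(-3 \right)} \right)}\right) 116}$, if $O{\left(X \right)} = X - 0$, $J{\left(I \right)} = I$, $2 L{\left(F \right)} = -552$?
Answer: $- \frac{17}{10550} \approx -0.0016114$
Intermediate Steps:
$L{\left(F \right)} = -276$ ($L{\left(F \right)} = \frac{1}{2} \left(-552\right) = -276$)
$c{\left(u,f \right)} = u - 2 f u$ ($c{\left(u,f \right)} = u + u \left(- 2 f\right) = u - 2 f u$)
$B{\left(h \right)} = - \frac{4}{h \left(1 - 2 h\right)}$
$O{\left(X \right)} = X$ ($O{\left(X \right)} = X + 0 = X$)
$\frac{1}{L{\left(935 \right)} + \left(B{\left(-8 \right)} + O{\left(J{\left(-3 \right)} \right)}\right) 116} = \frac{1}{-276 + \left(\frac{4}{\left(-8\right) \left(-1 + 2 \left(-8\right)\right)} - 3\right) 116} = \frac{1}{-276 + \left(4 \left(- \frac{1}{8}\right) \frac{1}{-1 - 16} - 3\right) 116} = \frac{1}{-276 + \left(4 \left(- \frac{1}{8}\right) \frac{1}{-17} - 3\right) 116} = \frac{1}{-276 + \left(4 \left(- \frac{1}{8}\right) \left(- \frac{1}{17}\right) - 3\right) 116} = \frac{1}{-276 + \left(\frac{1}{34} - 3\right) 116} = \frac{1}{-276 - \frac{5858}{17}} = \frac{1}{- \frac{10550}{17}} = - \frac{17}{10550}$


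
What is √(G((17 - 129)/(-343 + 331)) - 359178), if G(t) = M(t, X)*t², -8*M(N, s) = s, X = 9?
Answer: 2*I*√89819 ≈ 599.4*I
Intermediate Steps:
M(N, s) = -s/8
G(t) = -9*t²/8 (G(t) = (-⅛*9)*t² = -9*t²/8)
√(G((17 - 129)/(-343 + 331)) - 359178) = √(-9*(17 - 129)²/(-343 + 331)²/8 - 359178) = √(-9*(-112/(-12))²/8 - 359178) = √(-9*(-112*(-1/12))²/8 - 359178) = √(-9*(28/3)²/8 - 359178) = √(-9/8*784/9 - 359178) = √(-98 - 359178) = √(-359276) = 2*I*√89819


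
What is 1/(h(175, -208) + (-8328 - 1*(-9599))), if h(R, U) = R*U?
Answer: -1/35129 ≈ -2.8467e-5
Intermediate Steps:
1/(h(175, -208) + (-8328 - 1*(-9599))) = 1/(175*(-208) + (-8328 - 1*(-9599))) = 1/(-36400 + (-8328 + 9599)) = 1/(-36400 + 1271) = 1/(-35129) = -1/35129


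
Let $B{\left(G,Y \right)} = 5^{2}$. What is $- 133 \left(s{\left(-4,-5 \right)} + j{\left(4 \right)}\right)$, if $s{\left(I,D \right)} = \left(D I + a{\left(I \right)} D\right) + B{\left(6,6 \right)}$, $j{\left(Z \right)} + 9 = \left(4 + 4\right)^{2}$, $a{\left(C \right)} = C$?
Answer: $-15960$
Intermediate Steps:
$j{\left(Z \right)} = 55$ ($j{\left(Z \right)} = -9 + \left(4 + 4\right)^{2} = -9 + 8^{2} = -9 + 64 = 55$)
$B{\left(G,Y \right)} = 25$
$s{\left(I,D \right)} = 25 + 2 D I$ ($s{\left(I,D \right)} = \left(D I + I D\right) + 25 = \left(D I + D I\right) + 25 = 2 D I + 25 = 25 + 2 D I$)
$- 133 \left(s{\left(-4,-5 \right)} + j{\left(4 \right)}\right) = - 133 \left(\left(25 + 2 \left(-5\right) \left(-4\right)\right) + 55\right) = - 133 \left(\left(25 + 40\right) + 55\right) = - 133 \left(65 + 55\right) = \left(-133\right) 120 = -15960$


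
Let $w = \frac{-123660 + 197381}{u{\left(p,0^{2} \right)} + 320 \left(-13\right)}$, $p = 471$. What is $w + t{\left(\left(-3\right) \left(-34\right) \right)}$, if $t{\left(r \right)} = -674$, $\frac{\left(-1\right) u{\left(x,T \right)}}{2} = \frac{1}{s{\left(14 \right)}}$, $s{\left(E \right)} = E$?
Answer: $- \frac{20143601}{29121} \approx -691.72$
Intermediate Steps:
$u{\left(x,T \right)} = - \frac{1}{7}$ ($u{\left(x,T \right)} = - \frac{2}{14} = \left(-2\right) \frac{1}{14} = - \frac{1}{7}$)
$w = - \frac{516047}{29121}$ ($w = \frac{-123660 + 197381}{- \frac{1}{7} + 320 \left(-13\right)} = \frac{73721}{- \frac{1}{7} - 4160} = \frac{73721}{- \frac{29121}{7}} = 73721 \left(- \frac{7}{29121}\right) = - \frac{516047}{29121} \approx -17.721$)
$w + t{\left(\left(-3\right) \left(-34\right) \right)} = - \frac{516047}{29121} - 674 = - \frac{20143601}{29121}$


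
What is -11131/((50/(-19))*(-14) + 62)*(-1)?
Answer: 211489/1878 ≈ 112.61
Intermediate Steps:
-11131/((50/(-19))*(-14) + 62)*(-1) = -11131/((50*(-1/19))*(-14) + 62)*(-1) = -11131/(-50/19*(-14) + 62)*(-1) = -11131/(700/19 + 62)*(-1) = -11131/1878/19*(-1) = -11131*19/1878*(-1) = -211489/1878*(-1) = 211489/1878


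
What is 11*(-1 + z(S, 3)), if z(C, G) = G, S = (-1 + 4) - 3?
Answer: 22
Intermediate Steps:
S = 0 (S = 3 - 3 = 0)
11*(-1 + z(S, 3)) = 11*(-1 + 3) = 11*2 = 22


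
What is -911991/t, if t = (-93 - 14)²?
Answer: -911991/11449 ≈ -79.657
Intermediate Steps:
t = 11449 (t = (-107)² = 11449)
-911991/t = -911991/11449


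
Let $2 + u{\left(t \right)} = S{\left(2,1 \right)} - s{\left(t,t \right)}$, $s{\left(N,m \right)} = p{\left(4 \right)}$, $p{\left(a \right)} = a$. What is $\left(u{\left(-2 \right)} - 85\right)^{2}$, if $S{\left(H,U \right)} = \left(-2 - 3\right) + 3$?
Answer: $8649$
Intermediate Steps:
$S{\left(H,U \right)} = -2$ ($S{\left(H,U \right)} = -5 + 3 = -2$)
$s{\left(N,m \right)} = 4$
$u{\left(t \right)} = -8$ ($u{\left(t \right)} = -2 - 6 = -8$)
$\left(u{\left(-2 \right)} - 85\right)^{2} = \left(-8 - 85\right)^{2} = \left(-93\right)^{2} = 8649$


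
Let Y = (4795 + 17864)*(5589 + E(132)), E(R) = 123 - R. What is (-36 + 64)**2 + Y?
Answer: 126438004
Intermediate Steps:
Y = 126437220 (Y = (4795 + 17864)*(5589 + (123 - 1*132)) = 22659*(5589 + (123 - 132)) = 22659*(5589 - 9) = 22659*5580 = 126437220)
(-36 + 64)**2 + Y = (-36 + 64)**2 + 126437220 = 28**2 + 126437220 = 784 + 126437220 = 126438004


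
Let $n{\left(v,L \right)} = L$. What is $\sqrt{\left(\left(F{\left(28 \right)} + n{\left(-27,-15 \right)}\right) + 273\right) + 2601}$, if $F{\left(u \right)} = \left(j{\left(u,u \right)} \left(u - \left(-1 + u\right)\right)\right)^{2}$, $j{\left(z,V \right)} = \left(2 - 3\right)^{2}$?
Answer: $2 \sqrt{715} \approx 53.479$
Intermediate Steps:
$j{\left(z,V \right)} = 1$ ($j{\left(z,V \right)} = \left(-1\right)^{2} = 1$)
$F{\left(u \right)} = 1$ ($F{\left(u \right)} = \left(1 \left(u - \left(-1 + u\right)\right)\right)^{2} = \left(1 \cdot 1\right)^{2} = 1^{2} = 1$)
$\sqrt{\left(\left(F{\left(28 \right)} + n{\left(-27,-15 \right)}\right) + 273\right) + 2601} = \sqrt{\left(\left(1 - 15\right) + 273\right) + 2601} = \sqrt{\left(-14 + 273\right) + 2601} = \sqrt{259 + 2601} = \sqrt{2860} = 2 \sqrt{715}$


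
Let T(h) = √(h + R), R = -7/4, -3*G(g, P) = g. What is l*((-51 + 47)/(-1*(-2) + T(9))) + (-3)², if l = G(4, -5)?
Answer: 223/39 + 32*√29/39 ≈ 10.137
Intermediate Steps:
G(g, P) = -g/3
l = -4/3 (l = -⅓*4 = -4/3 ≈ -1.3333)
R = -7/4 (R = -7*¼ = -7/4 ≈ -1.7500)
T(h) = √(-7/4 + h) (T(h) = √(h - 7/4) = √(-7/4 + h))
l*((-51 + 47)/(-1*(-2) + T(9))) + (-3)² = -4*(-51 + 47)/(3*(-1*(-2) + √(-7 + 4*9)/2)) + (-3)² = -(-16)/(3*(2 + √(-7 + 36)/2)) + 9 = -(-16)/(3*(2 + √29/2)) + 9 = 16/(3*(2 + √29/2)) + 9 = 9 + 16/(3*(2 + √29/2))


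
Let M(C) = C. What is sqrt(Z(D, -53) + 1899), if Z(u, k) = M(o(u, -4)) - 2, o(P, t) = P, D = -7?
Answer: 3*sqrt(210) ≈ 43.474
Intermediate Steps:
Z(u, k) = -2 + u (Z(u, k) = u - 2 = -2 + u)
sqrt(Z(D, -53) + 1899) = sqrt((-2 - 7) + 1899) = sqrt(-9 + 1899) = sqrt(1890) = 3*sqrt(210)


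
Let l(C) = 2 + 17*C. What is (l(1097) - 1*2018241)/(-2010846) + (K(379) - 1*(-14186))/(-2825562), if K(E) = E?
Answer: 312259863755/315653891414 ≈ 0.98925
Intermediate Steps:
(l(1097) - 1*2018241)/(-2010846) + (K(379) - 1*(-14186))/(-2825562) = ((2 + 17*1097) - 1*2018241)/(-2010846) + (379 - 1*(-14186))/(-2825562) = ((2 + 18649) - 2018241)*(-1/2010846) + (379 + 14186)*(-1/2825562) = (18651 - 2018241)*(-1/2010846) + 14565*(-1/2825562) = -1999590*(-1/2010846) - 4855/941854 = 333265/335141 - 4855/941854 = 312259863755/315653891414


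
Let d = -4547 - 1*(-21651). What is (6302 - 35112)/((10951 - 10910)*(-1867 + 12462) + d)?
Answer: -28810/451499 ≈ -0.063810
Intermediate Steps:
d = 17104 (d = -4547 + 21651 = 17104)
(6302 - 35112)/((10951 - 10910)*(-1867 + 12462) + d) = (6302 - 35112)/((10951 - 10910)*(-1867 + 12462) + 17104) = -28810/(41*10595 + 17104) = -28810/(434395 + 17104) = -28810/451499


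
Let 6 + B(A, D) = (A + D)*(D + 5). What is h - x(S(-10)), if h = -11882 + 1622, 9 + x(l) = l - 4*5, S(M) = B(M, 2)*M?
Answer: -10851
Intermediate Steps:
B(A, D) = -6 + (5 + D)*(A + D) (B(A, D) = -6 + (A + D)*(D + 5) = -6 + (A + D)*(5 + D) = -6 + (5 + D)*(A + D))
S(M) = M*(8 + 7*M) (S(M) = (-6 + 2**2 + 5*M + 5*2 + M*2)*M = (-6 + 4 + 5*M + 10 + 2*M)*M = (8 + 7*M)*M = M*(8 + 7*M))
x(l) = -29 + l (x(l) = -9 + (l - 4*5) = -9 + (l - 20) = -9 + (-20 + l) = -29 + l)
h = -10260
h - x(S(-10)) = -10260 - (-29 - 10*(8 + 7*(-10))) = -10260 - (-29 - 10*(8 - 70)) = -10260 - (-29 - 10*(-62)) = -10260 - (-29 + 620) = -10260 - 1*591 = -10260 - 591 = -10851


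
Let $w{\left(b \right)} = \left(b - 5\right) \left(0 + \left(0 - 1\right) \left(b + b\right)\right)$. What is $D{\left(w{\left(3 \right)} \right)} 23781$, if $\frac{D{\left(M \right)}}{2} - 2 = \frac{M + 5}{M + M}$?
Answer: $\frac{515255}{4} \approx 1.2881 \cdot 10^{5}$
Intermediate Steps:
$w{\left(b \right)} = - 2 b \left(-5 + b\right)$ ($w{\left(b \right)} = \left(-5 + b\right) \left(0 - 2 b\right) = \left(-5 + b\right) \left(- 2 b\right) = - 2 b \left(-5 + b\right)$)
$D{\left(M \right)} = 4 + \frac{5 + M}{M}$ ($D{\left(M \right)} = 4 + 2 \frac{M + 5}{M + M} = 4 + 2 \frac{5 + M}{2 M} = 4 + \frac{5 + M}{M}$)
$D{\left(w{\left(3 \right)} \right)} 23781 = \left(5 + \frac{5}{2 \cdot 3 \left(5 - 3\right)}\right) 23781 = \left(5 + \frac{5}{2 \cdot 3 \cdot 2}\right) 23781 = \left(5 + \frac{5}{12}\right) 23781 = \frac{65}{12} \cdot 23781 = \frac{515255}{4}$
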